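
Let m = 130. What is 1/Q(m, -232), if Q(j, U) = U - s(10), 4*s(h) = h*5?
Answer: -2/489 ≈ -0.0040900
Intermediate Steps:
s(h) = 5*h/4 (s(h) = (h*5)/4 = (5*h)/4 = 5*h/4)
Q(j, U) = -25/2 + U (Q(j, U) = U - 5*10/4 = U - 1*25/2 = U - 25/2 = -25/2 + U)
1/Q(m, -232) = 1/(-25/2 - 232) = 1/(-489/2) = -2/489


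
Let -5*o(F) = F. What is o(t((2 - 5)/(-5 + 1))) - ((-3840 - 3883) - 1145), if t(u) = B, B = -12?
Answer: 44352/5 ≈ 8870.4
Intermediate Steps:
t(u) = -12
o(F) = -F/5
o(t((2 - 5)/(-5 + 1))) - ((-3840 - 3883) - 1145) = -⅕*(-12) - ((-3840 - 3883) - 1145) = 12/5 - (-7723 - 1145) = 12/5 - 1*(-8868) = 12/5 + 8868 = 44352/5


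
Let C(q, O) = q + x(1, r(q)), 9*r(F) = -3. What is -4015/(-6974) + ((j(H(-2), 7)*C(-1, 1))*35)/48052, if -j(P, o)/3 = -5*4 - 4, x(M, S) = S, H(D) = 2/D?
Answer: 3852185/7616242 ≈ 0.50579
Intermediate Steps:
r(F) = -1/3 (r(F) = (1/9)*(-3) = -1/3)
j(P, o) = 72 (j(P, o) = -3*(-5*4 - 4) = -3*(-20 - 4) = -3*(-24) = 72)
C(q, O) = -1/3 + q (C(q, O) = q - 1/3 = -1/3 + q)
-4015/(-6974) + ((j(H(-2), 7)*C(-1, 1))*35)/48052 = -4015/(-6974) + ((72*(-1/3 - 1))*35)/48052 = -4015*(-1/6974) + ((72*(-4/3))*35)*(1/48052) = 365/634 - 96*35*(1/48052) = 365/634 - 3360*1/48052 = 365/634 - 840/12013 = 3852185/7616242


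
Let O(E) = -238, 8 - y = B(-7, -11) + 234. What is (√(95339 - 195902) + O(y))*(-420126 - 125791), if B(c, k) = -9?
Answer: 129928246 - 545917*I*√100563 ≈ 1.2993e+8 - 1.7312e+8*I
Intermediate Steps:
y = -217 (y = 8 - (-9 + 234) = 8 - 1*225 = 8 - 225 = -217)
(√(95339 - 195902) + O(y))*(-420126 - 125791) = (√(95339 - 195902) - 238)*(-420126 - 125791) = (√(-100563) - 238)*(-545917) = (I*√100563 - 238)*(-545917) = (-238 + I*√100563)*(-545917) = 129928246 - 545917*I*√100563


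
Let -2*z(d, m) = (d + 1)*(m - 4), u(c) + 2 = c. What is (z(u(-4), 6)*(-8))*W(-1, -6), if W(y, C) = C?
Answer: 240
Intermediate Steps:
u(c) = -2 + c
z(d, m) = -(1 + d)*(-4 + m)/2 (z(d, m) = -(d + 1)*(m - 4)/2 = -(1 + d)*(-4 + m)/2)
(z(u(-4), 6)*(-8))*W(-1, -6) = ((2 + 2*(-2 - 4) - ½*6 - ½*(-2 - 4)*6)*(-8))*(-6) = ((2 + 2*(-6) - 3 - ½*(-6)*6)*(-8))*(-6) = ((2 - 12 - 3 + 18)*(-8))*(-6) = (5*(-8))*(-6) = -40*(-6) = 240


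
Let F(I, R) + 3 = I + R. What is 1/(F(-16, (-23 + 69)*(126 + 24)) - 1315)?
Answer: 1/5566 ≈ 0.00017966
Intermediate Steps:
F(I, R) = -3 + I + R (F(I, R) = -3 + (I + R) = -3 + I + R)
1/(F(-16, (-23 + 69)*(126 + 24)) - 1315) = 1/((-3 - 16 + (-23 + 69)*(126 + 24)) - 1315) = 1/((-3 - 16 + 46*150) - 1315) = 1/((-3 - 16 + 6900) - 1315) = 1/(6881 - 1315) = 1/5566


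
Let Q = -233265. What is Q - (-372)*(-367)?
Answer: -369789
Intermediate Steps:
Q - (-372)*(-367) = -233265 - (-372)*(-367) = -233265 - 1*136524 = -233265 - 136524 = -369789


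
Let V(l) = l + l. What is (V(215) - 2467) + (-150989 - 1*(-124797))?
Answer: -28229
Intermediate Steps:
V(l) = 2*l
(V(215) - 2467) + (-150989 - 1*(-124797)) = (2*215 - 2467) + (-150989 - 1*(-124797)) = (430 - 2467) + (-150989 + 124797) = -2037 - 26192 = -28229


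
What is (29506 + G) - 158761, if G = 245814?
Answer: 116559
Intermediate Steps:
(29506 + G) - 158761 = (29506 + 245814) - 158761 = 275320 - 158761 = 116559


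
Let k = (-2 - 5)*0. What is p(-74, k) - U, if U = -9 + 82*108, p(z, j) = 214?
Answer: -8633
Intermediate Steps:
k = 0 (k = -7*0 = 0)
U = 8847 (U = -9 + 8856 = 8847)
p(-74, k) - U = 214 - 1*8847 = 214 - 8847 = -8633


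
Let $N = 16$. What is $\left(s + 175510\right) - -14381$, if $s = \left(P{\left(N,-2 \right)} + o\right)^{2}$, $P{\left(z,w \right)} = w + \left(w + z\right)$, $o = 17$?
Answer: $190732$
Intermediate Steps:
$P{\left(z,w \right)} = z + 2 w$
$s = 841$ ($s = \left(\left(16 + 2 \left(-2\right)\right) + 17\right)^{2} = \left(\left(16 - 4\right) + 17\right)^{2} = \left(12 + 17\right)^{2} = 29^{2} = 841$)
$\left(s + 175510\right) - -14381 = \left(841 + 175510\right) - -14381 = 176351 + 14381 = 190732$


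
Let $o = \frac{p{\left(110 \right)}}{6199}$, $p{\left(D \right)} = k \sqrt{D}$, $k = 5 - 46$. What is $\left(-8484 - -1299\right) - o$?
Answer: $-7185 + \frac{41 \sqrt{110}}{6199} \approx -7184.9$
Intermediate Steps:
$k = -41$ ($k = 5 - 46 = -41$)
$p{\left(D \right)} = - 41 \sqrt{D}$
$o = - \frac{41 \sqrt{110}}{6199}$ ($o = \frac{\left(-41\right) \sqrt{110}}{6199} = - 41 \sqrt{110} \cdot \frac{1}{6199} = - \frac{41 \sqrt{110}}{6199} \approx -0.069368$)
$\left(-8484 - -1299\right) - o = \left(-8484 - -1299\right) - - \frac{41 \sqrt{110}}{6199} = \left(-8484 + 1299\right) + \frac{41 \sqrt{110}}{6199} = -7185 + \frac{41 \sqrt{110}}{6199}$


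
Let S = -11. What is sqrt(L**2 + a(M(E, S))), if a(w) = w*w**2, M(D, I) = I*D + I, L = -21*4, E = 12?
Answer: I*sqrt(2917151) ≈ 1708.0*I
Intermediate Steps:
L = -84
M(D, I) = I + D*I (M(D, I) = D*I + I = I + D*I)
a(w) = w**3
sqrt(L**2 + a(M(E, S))) = sqrt((-84)**2 + (-11*(1 + 12))**3) = sqrt(7056 + (-11*13)**3) = sqrt(7056 + (-143)**3) = sqrt(7056 - 2924207) = sqrt(-2917151) = I*sqrt(2917151)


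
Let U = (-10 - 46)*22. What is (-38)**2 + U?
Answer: 212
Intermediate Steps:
U = -1232 (U = -56*22 = -1232)
(-38)**2 + U = (-38)**2 - 1232 = 1444 - 1232 = 212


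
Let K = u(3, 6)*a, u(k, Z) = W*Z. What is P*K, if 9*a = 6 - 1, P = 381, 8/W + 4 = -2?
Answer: -5080/3 ≈ -1693.3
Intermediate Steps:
W = -4/3 (W = 8/(-4 - 2) = 8/(-6) = 8*(-⅙) = -4/3 ≈ -1.3333)
a = 5/9 (a = (6 - 1)/9 = (⅑)*5 = 5/9 ≈ 0.55556)
u(k, Z) = -4*Z/3
K = -40/9 (K = -4/3*6*(5/9) = -8*5/9 = -40/9 ≈ -4.4444)
P*K = 381*(-40/9) = -5080/3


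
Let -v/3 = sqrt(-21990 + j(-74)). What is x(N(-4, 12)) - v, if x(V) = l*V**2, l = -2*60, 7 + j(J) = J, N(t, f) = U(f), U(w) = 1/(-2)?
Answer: -30 + 3*I*sqrt(22071) ≈ -30.0 + 445.69*I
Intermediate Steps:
U(w) = -1/2
N(t, f) = -1/2
j(J) = -7 + J
l = -120
x(V) = -120*V**2
v = -3*I*sqrt(22071) (v = -3*sqrt(-21990 + (-7 - 74)) = -3*sqrt(-21990 - 81) = -3*I*sqrt(22071) ≈ -445.69*I)
x(N(-4, 12)) - v = -120*(-1/2)**2 - (-3)*I*sqrt(22071) = -120*1/4 + 3*I*sqrt(22071) = -30 + 3*I*sqrt(22071)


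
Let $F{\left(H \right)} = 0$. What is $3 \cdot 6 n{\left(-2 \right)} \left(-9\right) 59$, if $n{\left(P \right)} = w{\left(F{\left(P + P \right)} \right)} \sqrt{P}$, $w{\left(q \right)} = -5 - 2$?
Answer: $66906 i \sqrt{2} \approx 94619.0 i$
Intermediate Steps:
$w{\left(q \right)} = -7$
$n{\left(P \right)} = - 7 \sqrt{P}$
$3 \cdot 6 n{\left(-2 \right)} \left(-9\right) 59 = 3 \cdot 6 \left(- 7 \sqrt{-2}\right) \left(-9\right) 59 = 18 \left(- 7 i \sqrt{2}\right) \left(-9\right) 59 = - 126 i \sqrt{2} \left(-9\right) 59 = 1134 i \sqrt{2} \cdot 59 = 66906 i \sqrt{2}$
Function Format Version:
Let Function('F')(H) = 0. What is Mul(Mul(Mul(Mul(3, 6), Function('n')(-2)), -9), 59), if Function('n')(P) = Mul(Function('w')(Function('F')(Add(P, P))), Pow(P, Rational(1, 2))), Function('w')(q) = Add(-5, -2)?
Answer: Mul(66906, I, Pow(2, Rational(1, 2))) ≈ Mul(94619., I)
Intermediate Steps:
Function('w')(q) = -7
Function('n')(P) = Mul(-7, Pow(P, Rational(1, 2)))
Mul(Mul(Mul(Mul(3, 6), Function('n')(-2)), -9), 59) = Mul(Mul(Mul(Mul(3, 6), Mul(-7, Pow(-2, Rational(1, 2)))), -9), 59) = Mul(Mul(Mul(18, Mul(-7, Mul(I, Pow(2, Rational(1, 2))))), -9), 59) = Mul(Mul(Mul(18, Mul(-7, I, Pow(2, Rational(1, 2)))), -9), 59) = Mul(Mul(Mul(-126, I, Pow(2, Rational(1, 2))), -9), 59) = Mul(Mul(1134, I, Pow(2, Rational(1, 2))), 59) = Mul(66906, I, Pow(2, Rational(1, 2)))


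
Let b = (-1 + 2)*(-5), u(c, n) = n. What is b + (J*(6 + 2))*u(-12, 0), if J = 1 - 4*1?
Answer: -5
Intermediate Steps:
b = -5 (b = 1*(-5) = -5)
J = -3 (J = 1 - 4 = -3)
b + (J*(6 + 2))*u(-12, 0) = -5 - 3*(6 + 2)*0 = -5 - 3*8*0 = -5 - 24*0 = -5 + 0 = -5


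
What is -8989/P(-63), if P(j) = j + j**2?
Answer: -8989/3906 ≈ -2.3013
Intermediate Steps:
-8989/P(-63) = -8989*(-1/(63*(1 - 63))) = -8989/((-63*(-62))) = -8989/3906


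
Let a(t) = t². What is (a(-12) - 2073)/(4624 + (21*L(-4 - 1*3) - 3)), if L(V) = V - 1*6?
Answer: -1929/4348 ≈ -0.44365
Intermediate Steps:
L(V) = -6 + V (L(V) = V - 6 = -6 + V)
(a(-12) - 2073)/(4624 + (21*L(-4 - 1*3) - 3)) = ((-12)² - 2073)/(4624 + (21*(-6 + (-4 - 1*3)) - 3)) = (144 - 2073)/(4624 + (21*(-6 + (-4 - 3)) - 3)) = -1929/(4624 + (21*(-6 - 7) - 3)) = -1929/(4624 + (21*(-13) - 3)) = -1929/(4624 + (-273 - 3)) = -1929/(4624 - 276) = -1929/4348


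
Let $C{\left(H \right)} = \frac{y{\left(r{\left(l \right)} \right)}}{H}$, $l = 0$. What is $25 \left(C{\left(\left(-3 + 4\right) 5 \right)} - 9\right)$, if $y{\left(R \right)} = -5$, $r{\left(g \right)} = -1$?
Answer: $-250$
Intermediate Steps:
$C{\left(H \right)} = - \frac{5}{H}$
$25 \left(C{\left(\left(-3 + 4\right) 5 \right)} - 9\right) = 25 \left(- \frac{5}{\left(-3 + 4\right) 5} - 9\right) = 25 \left(- \frac{5}{1 \cdot 5} - 9\right) = 25 \left(- \frac{5}{5} - 9\right) = 25 \left(\left(-5\right) \frac{1}{5} - 9\right) = 25 \left(-1 - 9\right) = 25 \left(-10\right) = -250$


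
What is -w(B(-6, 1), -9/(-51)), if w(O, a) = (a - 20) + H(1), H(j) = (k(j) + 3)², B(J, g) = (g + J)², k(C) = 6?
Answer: -1040/17 ≈ -61.176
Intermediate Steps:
B(J, g) = (J + g)²
H(j) = 81 (H(j) = (6 + 3)² = 9² = 81)
w(O, a) = 61 + a (w(O, a) = (a - 20) + 81 = (-20 + a) + 81 = 61 + a)
-w(B(-6, 1), -9/(-51)) = -(61 - 9/(-51)) = -(61 - 9*(-1/51)) = -(61 + 3/17) = -1*1040/17 = -1040/17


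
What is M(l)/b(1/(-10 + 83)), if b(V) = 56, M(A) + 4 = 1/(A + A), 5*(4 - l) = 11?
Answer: -67/1008 ≈ -0.066468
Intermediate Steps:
l = 9/5 (l = 4 - ⅕*11 = 4 - 11/5 = 9/5 ≈ 1.8000)
M(A) = -4 + 1/(2*A) (M(A) = -4 + 1/(A + A) = -4 + 1/(2*A))
M(l)/b(1/(-10 + 83)) = (-4 + 1/(2*(9/5)))/56 = (-4 + (½)*(5/9))*(1/56) = (-4 + 5/18)*(1/56) = -67/18*1/56 = -67/1008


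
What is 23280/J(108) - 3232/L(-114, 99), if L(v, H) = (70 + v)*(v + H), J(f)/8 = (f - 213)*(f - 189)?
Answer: -142042/31185 ≈ -4.5548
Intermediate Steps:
J(f) = 8*(-213 + f)*(-189 + f) (J(f) = 8*((f - 213)*(f - 189)) = 8*((-213 + f)*(-189 + f)) = 8*(-213 + f)*(-189 + f))
L(v, H) = (70 + v)*(H + v)
23280/J(108) - 3232/L(-114, 99) = 23280/(322056 - 3216*108 + 8*108**2) - 3232/((-114)**2 + 70*99 + 70*(-114) + 99*(-114)) = 23280/(322056 - 347328 + 8*11664) - 3232/(12996 + 6930 - 7980 - 11286) = 23280/(322056 - 347328 + 93312) - 3232/660 = 23280/68040 - 3232*1/660 = 23280*(1/68040) - 808/165 = 194/567 - 808/165 = -142042/31185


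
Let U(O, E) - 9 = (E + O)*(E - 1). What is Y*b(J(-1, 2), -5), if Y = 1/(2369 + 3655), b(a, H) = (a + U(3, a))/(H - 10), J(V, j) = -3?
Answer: -1/15060 ≈ -6.6401e-5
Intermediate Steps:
U(O, E) = 9 + (-1 + E)*(E + O) (U(O, E) = 9 + (E + O)*(E - 1) = 9 + (E + O)*(-1 + E) = 9 + (-1 + E)*(E + O))
b(a, H) = (6 + a² + 3*a)/(-10 + H) (b(a, H) = (a + (9 + a² - a - 1*3 + a*3))/(H - 10) = (a + (9 + a² - a - 3 + 3*a))/(-10 + H) = (a + (6 + a² + 2*a))/(-10 + H) = (6 + a² + 3*a)/(-10 + H))
Y = 1/6024 ≈ 0.00016600
Y*b(J(-1, 2), -5) = ((6 + (-3)² + 3*(-3))/(-10 - 5))/6024 = ((6 + 9 - 9)/(-15))/6024 = (-1/15*6)/6024 = (1/6024)*(-⅖) = -1/15060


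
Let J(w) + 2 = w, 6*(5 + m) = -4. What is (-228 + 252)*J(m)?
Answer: -184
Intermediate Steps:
m = -17/3 (m = -5 + (1/6)*(-4) = -5 - 2/3 = -17/3 ≈ -5.6667)
J(w) = -2 + w
(-228 + 252)*J(m) = (-228 + 252)*(-2 - 17/3) = 24*(-23/3) = -184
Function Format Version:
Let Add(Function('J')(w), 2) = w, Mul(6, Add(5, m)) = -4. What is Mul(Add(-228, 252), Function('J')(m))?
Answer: -184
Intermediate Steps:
m = Rational(-17, 3) (m = Add(-5, Mul(Rational(1, 6), -4)) = Add(-5, Rational(-2, 3)) = Rational(-17, 3) ≈ -5.6667)
Function('J')(w) = Add(-2, w)
Mul(Add(-228, 252), Function('J')(m)) = Mul(Add(-228, 252), Add(-2, Rational(-17, 3))) = Mul(24, Rational(-23, 3)) = -184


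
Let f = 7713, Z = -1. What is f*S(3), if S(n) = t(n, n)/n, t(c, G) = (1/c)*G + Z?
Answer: 0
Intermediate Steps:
t(c, G) = -1 + G/c (t(c, G) = (1/c)*G - 1 = G/c - 1 = -1 + G/c)
S(n) = 0 (S(n) = ((n - n)/n)/n = (0/n)/n = 0/n = 0)
f*S(3) = 7713*0 = 0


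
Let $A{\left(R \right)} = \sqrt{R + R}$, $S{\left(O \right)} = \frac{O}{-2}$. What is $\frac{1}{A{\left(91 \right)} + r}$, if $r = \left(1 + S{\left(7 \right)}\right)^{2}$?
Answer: $- \frac{100}{2287} + \frac{16 \sqrt{182}}{2287} \approx 0.050657$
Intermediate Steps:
$S{\left(O \right)} = - \frac{O}{2}$ ($S{\left(O \right)} = O \left(- \frac{1}{2}\right) = - \frac{O}{2}$)
$A{\left(R \right)} = \sqrt{2} \sqrt{R}$ ($A{\left(R \right)} = \sqrt{2 R} = \sqrt{2} \sqrt{R}$)
$r = \frac{25}{4}$ ($r = \left(1 - \frac{7}{2}\right)^{2} = \left(- \frac{5}{2}\right)^{2} = \frac{25}{4} \approx 6.25$)
$\frac{1}{A{\left(91 \right)} + r} = \frac{1}{\sqrt{2} \sqrt{91} + \frac{25}{4}} = \frac{1}{\sqrt{182} + \frac{25}{4}} = \frac{1}{\frac{25}{4} + \sqrt{182}}$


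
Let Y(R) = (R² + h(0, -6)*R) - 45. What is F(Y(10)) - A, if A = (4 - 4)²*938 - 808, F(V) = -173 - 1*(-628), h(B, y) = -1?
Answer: 1263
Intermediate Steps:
Y(R) = -45 + R² - R (Y(R) = (R² - R) - 45 = -45 + R² - R)
F(V) = 455 (F(V) = -173 + 628 = 455)
A = -808 (A = 0²*938 - 808 = 0*938 - 808 = 0 - 808 = -808)
F(Y(10)) - A = 455 - 1*(-808) = 455 + 808 = 1263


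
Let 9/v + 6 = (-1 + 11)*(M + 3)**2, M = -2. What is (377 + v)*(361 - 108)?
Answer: 383801/4 ≈ 95950.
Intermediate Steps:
v = 9/4 (v = 9/(-6 + (-1 + 11)*(-2 + 3)**2) = 9/(-6 + 10*1**2) = 9/(-6 + 10*1) = 9/(-6 + 10) = 9/4 ≈ 2.2500)
(377 + v)*(361 - 108) = (377 + 9/4)*(361 - 108) = (1517/4)*253 = 383801/4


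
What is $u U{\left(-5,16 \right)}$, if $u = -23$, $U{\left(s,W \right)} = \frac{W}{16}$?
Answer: $-23$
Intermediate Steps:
$U{\left(s,W \right)} = \frac{W}{16}$ ($U{\left(s,W \right)} = W \frac{1}{16} = \frac{W}{16}$)
$u U{\left(-5,16 \right)} = - 23 \cdot \frac{1}{16} \cdot 16 = \left(-23\right) 1 = -23$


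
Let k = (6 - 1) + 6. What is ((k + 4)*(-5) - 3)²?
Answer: 6084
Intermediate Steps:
k = 11 (k = 5 + 6 = 11)
((k + 4)*(-5) - 3)² = ((11 + 4)*(-5) - 3)² = (15*(-5) - 3)² = (-75 - 3)² = (-78)² = 6084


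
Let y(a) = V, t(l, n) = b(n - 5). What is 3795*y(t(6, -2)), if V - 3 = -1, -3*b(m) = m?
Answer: 7590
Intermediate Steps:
b(m) = -m/3
t(l, n) = 5/3 - n/3 (t(l, n) = -(n - 5)/3 = -(-5 + n)/3 = 5/3 - n/3)
V = 2 (V = 3 - 1 = 2)
y(a) = 2
3795*y(t(6, -2)) = 3795*2 = 7590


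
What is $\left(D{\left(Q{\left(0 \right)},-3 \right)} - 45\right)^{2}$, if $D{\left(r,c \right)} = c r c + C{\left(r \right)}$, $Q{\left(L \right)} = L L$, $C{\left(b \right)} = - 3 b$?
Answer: $2025$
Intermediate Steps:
$Q{\left(L \right)} = L^{2}$
$D{\left(r,c \right)} = - 3 r + r c^{2}$ ($D{\left(r,c \right)} = c r c - 3 r = r c^{2} - 3 r = - 3 r + r c^{2}$)
$\left(D{\left(Q{\left(0 \right)},-3 \right)} - 45\right)^{2} = \left(0^{2} \left(-3 + \left(-3\right)^{2}\right) - 45\right)^{2} = \left(0 \left(-3 + 9\right) - 45\right)^{2} = \left(0 \cdot 6 - 45\right)^{2} = \left(0 - 45\right)^{2} = \left(-45\right)^{2} = 2025$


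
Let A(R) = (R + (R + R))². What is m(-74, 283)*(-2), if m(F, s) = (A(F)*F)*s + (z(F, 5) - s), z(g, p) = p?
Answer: 2064211612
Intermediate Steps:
A(R) = 9*R² (A(R) = (R + 2*R)² = (3*R)² = 9*R²)
m(F, s) = 5 - s + 9*s*F³ (m(F, s) = ((9*F²)*F)*s + (5 - s) = (9*F³)*s + (5 - s) = 9*s*F³ + (5 - s) = 5 - s + 9*s*F³)
m(-74, 283)*(-2) = (5 - 1*283 + 9*283*(-74)³)*(-2) = (5 - 283 + 9*283*(-405224))*(-2) = (5 - 283 - 1032105528)*(-2) = -1032105806*(-2) = 2064211612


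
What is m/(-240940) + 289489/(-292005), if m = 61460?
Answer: -626400764/502540605 ≈ -1.2465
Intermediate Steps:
m/(-240940) + 289489/(-292005) = 61460/(-240940) + 289489/(-292005) = 61460*(-1/240940) + 289489*(-1/292005) = -439/1721 - 289489/292005 = -626400764/502540605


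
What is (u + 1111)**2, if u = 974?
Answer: 4347225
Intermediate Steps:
(u + 1111)**2 = (974 + 1111)**2 = 2085**2 = 4347225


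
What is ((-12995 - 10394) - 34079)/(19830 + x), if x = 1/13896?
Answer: -798575328/275557681 ≈ -2.8980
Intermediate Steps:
x = 1/13896 ≈ 7.1963e-5
((-12995 - 10394) - 34079)/(19830 + x) = ((-12995 - 10394) - 34079)/(19830 + 1/13896) = (-23389 - 34079)/(275557681/13896) = -57468*13896/275557681 = -798575328/275557681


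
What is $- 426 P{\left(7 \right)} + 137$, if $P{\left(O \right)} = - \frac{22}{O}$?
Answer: $\frac{10331}{7} \approx 1475.9$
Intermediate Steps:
$- 426 P{\left(7 \right)} + 137 = - 426 \left(- \frac{22}{7}\right) + 137 = - 426 \left(\left(-22\right) \frac{1}{7}\right) + 137 = \left(-426\right) \left(- \frac{22}{7}\right) + 137 = \frac{9372}{7} + 137 = \frac{10331}{7}$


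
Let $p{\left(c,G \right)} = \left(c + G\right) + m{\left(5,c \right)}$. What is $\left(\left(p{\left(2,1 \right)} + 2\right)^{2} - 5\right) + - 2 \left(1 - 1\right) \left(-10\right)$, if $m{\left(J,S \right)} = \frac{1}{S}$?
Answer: $\frac{101}{4} \approx 25.25$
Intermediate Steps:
$p{\left(c,G \right)} = G + c + \frac{1}{c}$ ($p{\left(c,G \right)} = \left(c + G\right) + \frac{1}{c} = \left(G + c\right) + \frac{1}{c} = G + c + \frac{1}{c}$)
$\left(\left(p{\left(2,1 \right)} + 2\right)^{2} - 5\right) + - 2 \left(1 - 1\right) \left(-10\right) = \left(\left(\left(1 + 2 + \frac{1}{2}\right) + 2\right)^{2} - 5\right) + - 2 \left(1 - 1\right) \left(-10\right) = \left(\left(\left(1 + 2 + \frac{1}{2}\right) + 2\right)^{2} - 5\right) + \left(-2\right) 0 \left(-10\right) = \left(\left(\frac{7}{2} + 2\right)^{2} - 5\right) + 0 \left(-10\right) = \left(\left(\frac{11}{2}\right)^{2} - 5\right) + 0 = \left(\frac{121}{4} - 5\right) + 0 = \frac{101}{4} + 0 = \frac{101}{4}$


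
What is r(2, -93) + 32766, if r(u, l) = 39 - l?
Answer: 32898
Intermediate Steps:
r(2, -93) + 32766 = (39 - 1*(-93)) + 32766 = (39 + 93) + 32766 = 132 + 32766 = 32898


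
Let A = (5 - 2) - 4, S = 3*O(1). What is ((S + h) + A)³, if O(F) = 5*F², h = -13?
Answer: 1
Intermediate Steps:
S = 15 (S = 3*(5*1²) = 3*(5*1) = 3*5 = 15)
A = -1 (A = 3 - 4 = -1)
((S + h) + A)³ = ((15 - 13) - 1)³ = (2 - 1)³ = 1³ = 1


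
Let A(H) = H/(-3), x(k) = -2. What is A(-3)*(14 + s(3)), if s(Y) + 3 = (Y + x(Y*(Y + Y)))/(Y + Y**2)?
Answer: 133/12 ≈ 11.083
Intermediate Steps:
A(H) = -H/3 (A(H) = H*(-1/3) = -H/3)
s(Y) = -3 + (-2 + Y)/(Y + Y**2) (s(Y) = -3 + (Y - 2)/(Y + Y**2) = -3 + (-2 + Y)/(Y + Y**2))
A(-3)*(14 + s(3)) = (-1/3*(-3))*(14 + (-2 - 3*3**2 - 2*3)/(3*(1 + 3))) = 1*(14 + (1/3)*(-2 - 3*9 - 6)/4) = 1*(14 + (1/3)*(1/4)*(-2 - 27 - 6)) = 1*(14 + (1/3)*(1/4)*(-35)) = 1*(14 - 35/12) = 1*(133/12) = 133/12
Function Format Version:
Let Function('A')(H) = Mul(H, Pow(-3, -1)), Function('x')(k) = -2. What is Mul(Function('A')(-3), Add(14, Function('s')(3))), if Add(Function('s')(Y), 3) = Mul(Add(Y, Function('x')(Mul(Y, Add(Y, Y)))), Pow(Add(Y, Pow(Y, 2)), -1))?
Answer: Rational(133, 12) ≈ 11.083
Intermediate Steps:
Function('A')(H) = Mul(Rational(-1, 3), H) (Function('A')(H) = Mul(H, Rational(-1, 3)) = Mul(Rational(-1, 3), H))
Function('s')(Y) = Add(-3, Mul(Pow(Add(Y, Pow(Y, 2)), -1), Add(-2, Y))) (Function('s')(Y) = Add(-3, Mul(Add(Y, -2), Pow(Add(Y, Pow(Y, 2)), -1))) = Add(-3, Mul(Add(-2, Y), Pow(Add(Y, Pow(Y, 2)), -1))) = Add(-3, Mul(Pow(Add(Y, Pow(Y, 2)), -1), Add(-2, Y))))
Mul(Function('A')(-3), Add(14, Function('s')(3))) = Mul(Mul(Rational(-1, 3), -3), Add(14, Mul(Pow(3, -1), Pow(Add(1, 3), -1), Add(-2, Mul(-3, Pow(3, 2)), Mul(-2, 3))))) = Mul(1, Add(14, Mul(Rational(1, 3), Pow(4, -1), Add(-2, Mul(-3, 9), -6)))) = Mul(1, Add(14, Mul(Rational(1, 3), Rational(1, 4), Add(-2, -27, -6)))) = Mul(1, Add(14, Mul(Rational(1, 3), Rational(1, 4), -35))) = Mul(1, Add(14, Rational(-35, 12))) = Mul(1, Rational(133, 12)) = Rational(133, 12)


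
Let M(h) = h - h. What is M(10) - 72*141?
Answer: -10152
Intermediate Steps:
M(h) = 0
M(10) - 72*141 = 0 - 72*141 = 0 - 10152 = -10152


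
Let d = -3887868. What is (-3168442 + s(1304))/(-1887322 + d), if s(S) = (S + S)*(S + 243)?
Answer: -433067/2887595 ≈ -0.14998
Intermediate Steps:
s(S) = 2*S*(243 + S) (s(S) = (2*S)*(243 + S) = 2*S*(243 + S))
(-3168442 + s(1304))/(-1887322 + d) = (-3168442 + 2*1304*(243 + 1304))/(-1887322 - 3887868) = (-3168442 + 2*1304*1547)/(-5775190) = (-3168442 + 4034576)*(-1/5775190) = 866134*(-1/5775190) = -433067/2887595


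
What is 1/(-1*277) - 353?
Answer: -97782/277 ≈ -353.00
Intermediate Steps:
1/(-1*277) - 353 = 1/(-277) - 353 = -1/277 - 353 = -97782/277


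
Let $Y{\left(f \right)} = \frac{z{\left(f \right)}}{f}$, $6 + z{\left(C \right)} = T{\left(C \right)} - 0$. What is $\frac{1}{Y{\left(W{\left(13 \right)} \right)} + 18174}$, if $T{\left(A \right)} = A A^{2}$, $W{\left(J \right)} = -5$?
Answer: $\frac{5}{91001} \approx 5.4944 \cdot 10^{-5}$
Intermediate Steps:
$T{\left(A \right)} = A^{3}$
$z{\left(C \right)} = -6 + C^{3}$ ($z{\left(C \right)} = -6 + \left(C^{3} - 0\right) = -6 + \left(C^{3} + 0\right) = -6 + C^{3}$)
$Y{\left(f \right)} = \frac{-6 + f^{3}}{f}$
$\frac{1}{Y{\left(W{\left(13 \right)} \right)} + 18174} = \frac{1}{\frac{-6 + \left(-5\right)^{3}}{-5} + 18174} = \frac{1}{- \frac{-6 - 125}{5} + 18174} = \frac{1}{\left(- \frac{1}{5}\right) \left(-131\right) + 18174} = \frac{1}{\frac{131}{5} + 18174} = \frac{1}{\frac{91001}{5}} = \frac{5}{91001}$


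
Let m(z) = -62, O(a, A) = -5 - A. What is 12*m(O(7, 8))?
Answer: -744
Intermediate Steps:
12*m(O(7, 8)) = 12*(-62) = -744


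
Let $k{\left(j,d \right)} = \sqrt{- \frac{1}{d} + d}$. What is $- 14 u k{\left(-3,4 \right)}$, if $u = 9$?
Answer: $- 63 \sqrt{15} \approx -244.0$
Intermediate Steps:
$k{\left(j,d \right)} = \sqrt{d - \frac{1}{d}}$
$- 14 u k{\left(-3,4 \right)} = \left(-14\right) 9 \sqrt{4 - \frac{1}{4}} = - 126 \sqrt{4 - \frac{1}{4}} = - 126 \sqrt{\frac{15}{4}} = - 126 \frac{\sqrt{15}}{2} = - 63 \sqrt{15}$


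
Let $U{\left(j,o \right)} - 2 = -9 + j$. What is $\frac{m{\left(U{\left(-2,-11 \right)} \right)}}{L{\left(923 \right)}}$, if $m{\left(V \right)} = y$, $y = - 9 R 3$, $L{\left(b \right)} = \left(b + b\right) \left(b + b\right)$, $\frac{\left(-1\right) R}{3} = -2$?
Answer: $- \frac{81}{1703858} \approx -4.7539 \cdot 10^{-5}$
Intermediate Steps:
$R = 6$ ($R = \left(-3\right) \left(-2\right) = 6$)
$L{\left(b \right)} = 4 b^{2}$ ($L{\left(b \right)} = 2 b 2 b = 4 b^{2}$)
$U{\left(j,o \right)} = -7 + j$ ($U{\left(j,o \right)} = 2 + \left(-9 + j\right) = -7 + j$)
$y = -162$ ($y = \left(-9\right) 6 \cdot 3 = \left(-54\right) 3 = -162$)
$m{\left(V \right)} = -162$
$\frac{m{\left(U{\left(-2,-11 \right)} \right)}}{L{\left(923 \right)}} = - \frac{162}{4 \cdot 923^{2}} = - \frac{162}{4 \cdot 851929} = - \frac{162}{3407716} = \left(-162\right) \frac{1}{3407716} = - \frac{81}{1703858}$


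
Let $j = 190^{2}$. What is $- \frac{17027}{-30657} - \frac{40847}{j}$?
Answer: $- \frac{637571779}{1106717700} \approx -0.57609$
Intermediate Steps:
$j = 36100$
$- \frac{17027}{-30657} - \frac{40847}{j} = - \frac{17027}{-30657} - \frac{40847}{36100} = \left(-17027\right) \left(- \frac{1}{30657}\right) - \frac{40847}{36100} = \frac{17027}{30657} - \frac{40847}{36100} = - \frac{637571779}{1106717700}$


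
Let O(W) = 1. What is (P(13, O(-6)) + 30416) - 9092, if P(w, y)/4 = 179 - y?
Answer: 22036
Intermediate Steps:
P(w, y) = 716 - 4*y (P(w, y) = 4*(179 - y) = 716 - 4*y)
(P(13, O(-6)) + 30416) - 9092 = ((716 - 4*1) + 30416) - 9092 = ((716 - 4) + 30416) - 9092 = (712 + 30416) - 9092 = 31128 - 9092 = 22036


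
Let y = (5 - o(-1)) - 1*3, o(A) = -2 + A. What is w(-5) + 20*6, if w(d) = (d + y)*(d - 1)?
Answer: 120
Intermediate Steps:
y = 5 (y = (5 - (-2 - 1)) - 1*3 = (5 - 1*(-3)) - 3 = (5 + 3) - 3 = 8 - 3 = 5)
w(d) = (-1 + d)*(5 + d) (w(d) = (d + 5)*(d - 1) = (5 + d)*(-1 + d) = (-1 + d)*(5 + d))
w(-5) + 20*6 = (-5 + (-5)² + 4*(-5)) + 20*6 = (-5 + 25 - 20) + 120 = 0 + 120 = 120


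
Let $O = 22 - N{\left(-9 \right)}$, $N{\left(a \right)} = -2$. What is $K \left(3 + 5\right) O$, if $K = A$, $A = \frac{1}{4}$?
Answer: $48$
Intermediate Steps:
$A = \frac{1}{4} \approx 0.25$
$K = \frac{1}{4} \approx 0.25$
$O = 24$ ($O = 22 - -2 = 22 + 2 = 24$)
$K \left(3 + 5\right) O = \frac{3 + 5}{4} \cdot 24 = \frac{1}{4} \cdot 8 \cdot 24 = 2 \cdot 24 = 48$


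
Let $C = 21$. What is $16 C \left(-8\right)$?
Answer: $-2688$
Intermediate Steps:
$16 C \left(-8\right) = 16 \cdot 21 \left(-8\right) = 336 \left(-8\right) = -2688$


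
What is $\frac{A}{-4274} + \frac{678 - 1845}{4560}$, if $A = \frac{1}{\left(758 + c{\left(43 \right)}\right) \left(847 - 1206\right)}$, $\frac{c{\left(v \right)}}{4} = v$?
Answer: $- \frac{5550875863}{21689797776} \approx -0.25592$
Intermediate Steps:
$c{\left(v \right)} = 4 v$
$A = - \frac{1}{333870}$ ($A = \frac{1}{\left(758 + 4 \cdot 43\right) \left(847 - 1206\right)} = \frac{1}{\left(758 + 172\right) \left(-359\right)} = \frac{1}{930 \left(-359\right)} = \frac{1}{-333870} = - \frac{1}{333870} \approx -2.9952 \cdot 10^{-6}$)
$\frac{A}{-4274} + \frac{678 - 1845}{4560} = - \frac{1}{333870 \left(-4274\right)} + \frac{678 - 1845}{4560} = \left(- \frac{1}{333870}\right) \left(- \frac{1}{4274}\right) - \frac{389}{1520} = \frac{1}{1426960380} - \frac{389}{1520} = - \frac{5550875863}{21689797776}$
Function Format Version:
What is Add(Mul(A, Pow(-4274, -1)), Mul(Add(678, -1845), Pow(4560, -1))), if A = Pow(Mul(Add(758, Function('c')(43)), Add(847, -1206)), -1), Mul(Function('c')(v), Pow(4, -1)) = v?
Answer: Rational(-5550875863, 21689797776) ≈ -0.25592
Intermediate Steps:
Function('c')(v) = Mul(4, v)
A = Rational(-1, 333870) (A = Pow(Mul(Add(758, Mul(4, 43)), Add(847, -1206)), -1) = Pow(Mul(Add(758, 172), -359), -1) = Pow(Mul(930, -359), -1) = Pow(-333870, -1) = Rational(-1, 333870) ≈ -2.9952e-6)
Add(Mul(A, Pow(-4274, -1)), Mul(Add(678, -1845), Pow(4560, -1))) = Add(Mul(Rational(-1, 333870), Pow(-4274, -1)), Mul(Add(678, -1845), Pow(4560, -1))) = Add(Mul(Rational(-1, 333870), Rational(-1, 4274)), Mul(-1167, Rational(1, 4560))) = Add(Rational(1, 1426960380), Rational(-389, 1520)) = Rational(-5550875863, 21689797776)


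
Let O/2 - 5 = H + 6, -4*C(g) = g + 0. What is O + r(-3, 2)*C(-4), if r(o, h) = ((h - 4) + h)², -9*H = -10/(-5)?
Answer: 194/9 ≈ 21.556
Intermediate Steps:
H = -2/9 (H = -(-10)/(9*(-5)) = -(-10)*(-1)/(9*5) = -⅑*2 = -2/9 ≈ -0.22222)
C(g) = -g/4 (C(g) = -(g + 0)/4 = -g/4)
O = 194/9 (O = 10 + 2*(-2/9 + 6) = 10 + 2*(52/9) = 10 + 104/9 = 194/9 ≈ 21.556)
r(o, h) = (-4 + 2*h)² (r(o, h) = ((-4 + h) + h)² = (-4 + 2*h)²)
O + r(-3, 2)*C(-4) = 194/9 + (4*(-2 + 2)²)*(-¼*(-4)) = 194/9 + (4*0²)*1 = 194/9 + (4*0)*1 = 194/9 + 0*1 = 194/9 + 0 = 194/9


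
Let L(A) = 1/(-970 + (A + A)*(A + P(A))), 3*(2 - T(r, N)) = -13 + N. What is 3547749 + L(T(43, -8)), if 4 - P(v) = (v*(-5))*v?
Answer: 23251946947/6554 ≈ 3.5477e+6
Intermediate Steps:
P(v) = 4 + 5*v² (P(v) = 4 - v*(-5)*v = 4 - (-5*v)*v = 4 - (-5)*v² = 4 + 5*v²)
T(r, N) = 19/3 - N/3 (T(r, N) = 2 - (-13 + N)/3 = 2 + (13/3 - N/3) = 19/3 - N/3)
L(A) = 1/(-970 + 2*A*(4 + A + 5*A²)) (L(A) = 1/(-970 + (A + A)*(A + (4 + 5*A²))) = 1/(-970 + (2*A)*(4 + A + 5*A²)) = 1/(-970 + 2*A*(4 + A + 5*A²)))
3547749 + L(T(43, -8)) = 3547749 + 1/(2*(-485 + (19/3 - ⅓*(-8))² + 4*(19/3 - ⅓*(-8)) + 5*(19/3 - ⅓*(-8))³)) = 3547749 + 1/(2*(-485 + (19/3 + 8/3)² + 4*(19/3 + 8/3) + 5*(19/3 + 8/3)³)) = 3547749 + 1/(2*(-485 + 9² + 4*9 + 5*9³)) = 3547749 + 1/(2*(-485 + 81 + 36 + 5*729)) = 3547749 + 1/(2*(-485 + 81 + 36 + 3645)) = 3547749 + (½)/3277 = 3547749 + (½)*(1/3277) = 3547749 + 1/6554 = 23251946947/6554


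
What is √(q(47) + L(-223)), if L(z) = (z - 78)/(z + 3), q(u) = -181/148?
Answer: √2405370/4070 ≈ 0.38106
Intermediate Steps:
q(u) = -181/148 (q(u) = -181*1/148 = -181/148)
L(z) = (-78 + z)/(3 + z)
√(q(47) + L(-223)) = √(-181/148 + (-78 - 223)/(3 - 223)) = √(-181/148 - 301/(-220)) = √(-181/148 - 1/220*(-301)) = √(-181/148 + 301/220) = √(591/4070) = √2405370/4070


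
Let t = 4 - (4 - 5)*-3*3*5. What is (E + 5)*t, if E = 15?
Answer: -820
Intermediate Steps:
t = -41 (t = 4 - (-1)*(-9*5) = 4 - (-1)*(-45) = 4 - 1*45 = 4 - 45 = -41)
(E + 5)*t = (15 + 5)*(-41) = 20*(-41) = -820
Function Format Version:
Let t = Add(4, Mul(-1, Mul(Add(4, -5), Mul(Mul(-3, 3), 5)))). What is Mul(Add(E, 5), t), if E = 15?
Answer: -820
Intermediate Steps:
t = -41 (t = Add(4, Mul(-1, Mul(-1, Mul(-9, 5)))) = Add(4, Mul(-1, Mul(-1, -45))) = Add(4, Mul(-1, 45)) = Add(4, -45) = -41)
Mul(Add(E, 5), t) = Mul(Add(15, 5), -41) = Mul(20, -41) = -820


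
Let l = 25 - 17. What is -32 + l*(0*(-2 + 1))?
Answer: -32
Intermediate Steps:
l = 8
-32 + l*(0*(-2 + 1)) = -32 + 8*(0*(-2 + 1)) = -32 + 8*(0*(-1)) = -32 + 8*0 = -32 + 0 = -32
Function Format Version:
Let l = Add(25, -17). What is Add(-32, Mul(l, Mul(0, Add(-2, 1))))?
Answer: -32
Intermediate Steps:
l = 8
Add(-32, Mul(l, Mul(0, Add(-2, 1)))) = Add(-32, Mul(8, Mul(0, Add(-2, 1)))) = Add(-32, Mul(8, Mul(0, -1))) = Add(-32, Mul(8, 0)) = Add(-32, 0) = -32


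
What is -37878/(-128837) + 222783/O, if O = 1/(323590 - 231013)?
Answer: 2657209244244945/128837 ≈ 2.0625e+10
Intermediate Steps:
O = 1/92577 ≈ 1.0802e-5
-37878/(-128837) + 222783/O = -37878/(-128837) + 222783/(1/92577) = -37878*(-1/128837) + 222783*92577 = 37878/128837 + 20624581791 = 2657209244244945/128837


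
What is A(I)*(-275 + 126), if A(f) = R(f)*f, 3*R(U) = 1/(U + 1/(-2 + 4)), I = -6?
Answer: -596/11 ≈ -54.182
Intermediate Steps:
R(U) = 1/(3*(½ + U)) (R(U) = 1/(3*(U + 1/(-2 + 4))) = 1/(3*(U + 1/2)) = 1/(3*(U + ½)) = 1/(3*(½ + U)))
A(f) = 2*f/(3*(1 + 2*f)) (A(f) = (2/(3*(1 + 2*f)))*f = 2*f/(3*(1 + 2*f)))
A(I)*(-275 + 126) = ((⅔)*(-6)/(1 + 2*(-6)))*(-275 + 126) = ((⅔)*(-6)/(1 - 12))*(-149) = ((⅔)*(-6)/(-11))*(-149) = ((⅔)*(-6)*(-1/11))*(-149) = (4/11)*(-149) = -596/11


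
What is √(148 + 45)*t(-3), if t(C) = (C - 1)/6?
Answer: -2*√193/3 ≈ -9.2616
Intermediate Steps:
t(C) = -⅙ + C/6 (t(C) = (-1 + C)*(⅙) = -⅙ + C/6)
√(148 + 45)*t(-3) = √(148 + 45)*(-⅙ + (⅙)*(-3)) = √193*(-⅙ - ½) = √193*(-⅔) = -2*√193/3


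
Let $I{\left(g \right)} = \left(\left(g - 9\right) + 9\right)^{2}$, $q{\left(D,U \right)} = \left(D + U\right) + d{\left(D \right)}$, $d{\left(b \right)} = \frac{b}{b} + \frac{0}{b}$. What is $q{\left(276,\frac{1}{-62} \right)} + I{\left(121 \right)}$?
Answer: $\frac{924915}{62} \approx 14918.0$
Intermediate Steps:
$d{\left(b \right)} = 1$ ($d{\left(b \right)} = 1 + 0 = 1$)
$q{\left(D,U \right)} = 1 + D + U$ ($q{\left(D,U \right)} = \left(D + U\right) + 1 = 1 + D + U$)
$I{\left(g \right)} = g^{2}$ ($I{\left(g \right)} = \left(\left(-9 + g\right) + 9\right)^{2} = g^{2}$)
$q{\left(276,\frac{1}{-62} \right)} + I{\left(121 \right)} = \left(1 + 276 + \frac{1}{-62}\right) + 121^{2} = \left(1 + 276 - \frac{1}{62}\right) + 14641 = \frac{17173}{62} + 14641 = \frac{924915}{62}$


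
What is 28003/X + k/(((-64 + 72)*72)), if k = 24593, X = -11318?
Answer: 131106923/3259584 ≈ 40.222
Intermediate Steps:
28003/X + k/(((-64 + 72)*72)) = 28003/(-11318) + 24593/(((-64 + 72)*72)) = 28003*(-1/11318) + 24593/((8*72)) = -28003/11318 + 24593/576 = 131106923/3259584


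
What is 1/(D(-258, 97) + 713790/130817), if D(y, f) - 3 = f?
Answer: 130817/13795490 ≈ 0.0094826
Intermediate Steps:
D(y, f) = 3 + f
1/(D(-258, 97) + 713790/130817) = 1/((3 + 97) + 713790/130817) = 1/(100 + 713790*(1/130817)) = 1/(100 + 713790/130817) = 1/(13795490/130817) = 130817/13795490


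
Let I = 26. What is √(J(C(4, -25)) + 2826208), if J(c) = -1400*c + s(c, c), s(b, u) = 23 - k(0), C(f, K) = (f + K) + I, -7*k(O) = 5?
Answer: √138142354/7 ≈ 1679.1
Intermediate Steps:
k(O) = -5/7 (k(O) = -⅐*5 = -5/7)
C(f, K) = 26 + K + f (C(f, K) = (f + K) + 26 = (K + f) + 26 = 26 + K + f)
s(b, u) = 166/7 (s(b, u) = 23 - 1*(-5/7) = 23 + 5/7 = 166/7)
J(c) = 166/7 - 1400*c (J(c) = -1400*c + 166/7 = 166/7 - 1400*c)
√(J(C(4, -25)) + 2826208) = √((166/7 - 1400*(26 - 25 + 4)) + 2826208) = √((166/7 - 1400*5) + 2826208) = √((166/7 - 7000) + 2826208) = √(-48834/7 + 2826208) = √(19734622/7) = √138142354/7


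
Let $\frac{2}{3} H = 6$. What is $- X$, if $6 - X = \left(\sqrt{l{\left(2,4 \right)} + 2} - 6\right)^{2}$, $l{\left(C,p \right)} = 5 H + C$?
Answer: $-5$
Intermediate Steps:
$H = 9$ ($H = \frac{3}{2} \cdot 6 = 9$)
$l{\left(C,p \right)} = 45 + C$ ($l{\left(C,p \right)} = 5 \cdot 9 + C = 45 + C$)
$X = 5$ ($X = 6 - \left(\sqrt{\left(45 + 2\right) + 2} - 6\right)^{2} = 6 - \left(\sqrt{47 + 2} - 6\right)^{2} = 6 - \left(\sqrt{49} - 6\right)^{2} = 6 - \left(7 - 6\right)^{2} = 6 - 1^{2} = 6 - 1 = 5$)
$- X = \left(-1\right) 5 = -5$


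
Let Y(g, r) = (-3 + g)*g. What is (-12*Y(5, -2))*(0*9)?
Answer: 0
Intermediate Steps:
Y(g, r) = g*(-3 + g)
(-12*Y(5, -2))*(0*9) = (-60*(-3 + 5))*(0*9) = -60*2*0 = -12*10*0 = -120*0 = 0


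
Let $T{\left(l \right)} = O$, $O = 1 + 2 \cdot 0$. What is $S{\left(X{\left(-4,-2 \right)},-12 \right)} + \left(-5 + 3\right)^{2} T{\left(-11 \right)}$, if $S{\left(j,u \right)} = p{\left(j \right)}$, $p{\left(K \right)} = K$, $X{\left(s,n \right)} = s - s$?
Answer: $4$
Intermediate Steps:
$X{\left(s,n \right)} = 0$
$S{\left(j,u \right)} = j$
$O = 1$ ($O = 1 + 0 = 1$)
$T{\left(l \right)} = 1$
$S{\left(X{\left(-4,-2 \right)},-12 \right)} + \left(-5 + 3\right)^{2} T{\left(-11 \right)} = 0 + \left(-5 + 3\right)^{2} \cdot 1 = 0 + \left(-2\right)^{2} \cdot 1 = 0 + 4 \cdot 1 = 0 + 4 = 4$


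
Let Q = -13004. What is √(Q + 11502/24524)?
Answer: I*√1955167279814/12262 ≈ 114.03*I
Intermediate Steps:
√(Q + 11502/24524) = √(-13004 + 11502/24524) = √(-13004 + 11502*(1/24524)) = √(-13004 + 5751/12262) = √(-159449297/12262) = I*√1955167279814/12262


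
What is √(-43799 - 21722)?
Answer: I*√65521 ≈ 255.97*I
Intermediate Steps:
√(-43799 - 21722) = √(-65521) = I*√65521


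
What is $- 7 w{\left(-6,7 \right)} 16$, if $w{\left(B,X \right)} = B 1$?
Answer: $672$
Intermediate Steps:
$w{\left(B,X \right)} = B$
$- 7 w{\left(-6,7 \right)} 16 = \left(-7\right) \left(-6\right) 16 = 42 \cdot 16 = 672$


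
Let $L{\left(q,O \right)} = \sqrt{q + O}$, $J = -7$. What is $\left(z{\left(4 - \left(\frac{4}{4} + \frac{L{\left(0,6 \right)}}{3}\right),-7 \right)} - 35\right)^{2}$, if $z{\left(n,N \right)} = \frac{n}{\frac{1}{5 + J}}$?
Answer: $\frac{5051}{3} - \frac{164 \sqrt{6}}{3} \approx 1549.8$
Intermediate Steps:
$L{\left(q,O \right)} = \sqrt{O + q}$
$z{\left(n,N \right)} = - 2 n$ ($z{\left(n,N \right)} = \frac{n}{\frac{1}{5 - 7}} = \frac{n}{\frac{1}{-2}} = \frac{n}{- \frac{1}{2}} = n \left(-2\right) = - 2 n$)
$\left(z{\left(4 - \left(\frac{4}{4} + \frac{L{\left(0,6 \right)}}{3}\right),-7 \right)} - 35\right)^{2} = \left(- 2 \left(4 - \left(\frac{4}{4} + \frac{\sqrt{6 + 0}}{3}\right)\right) - 35\right)^{2} = \left(- 2 \left(4 - \left(4 \cdot \frac{1}{4} + \sqrt{6} \cdot \frac{1}{3}\right)\right) - 35\right)^{2} = \left(- 2 \left(4 - \left(1 + \frac{\sqrt{6}}{3}\right)\right) - 35\right)^{2} = \left(- 2 \left(3 - \frac{\sqrt{6}}{3}\right) - 35\right)^{2} = \left(\left(-6 + \frac{2 \sqrt{6}}{3}\right) - 35\right)^{2} = \left(-41 + \frac{2 \sqrt{6}}{3}\right)^{2}$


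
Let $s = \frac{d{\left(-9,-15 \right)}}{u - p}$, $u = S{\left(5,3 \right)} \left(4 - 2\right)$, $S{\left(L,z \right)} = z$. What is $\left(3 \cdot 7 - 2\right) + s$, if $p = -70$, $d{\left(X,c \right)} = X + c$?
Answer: $\frac{355}{19} \approx 18.684$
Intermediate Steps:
$u = 6$ ($u = 3 \left(4 - 2\right) = 3 \cdot 2 = 6$)
$s = - \frac{6}{19}$ ($s = \frac{-9 - 15}{6 - -70} = - \frac{24}{6 + 70} = - \frac{24}{76} = \left(-24\right) \frac{1}{76} = - \frac{6}{19} \approx -0.31579$)
$\left(3 \cdot 7 - 2\right) + s = \left(3 \cdot 7 - 2\right) - \frac{6}{19} = \left(21 - 2\right) - \frac{6}{19} = 19 - \frac{6}{19} = \frac{355}{19}$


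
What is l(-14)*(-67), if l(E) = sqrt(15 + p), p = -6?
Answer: -201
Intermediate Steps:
l(E) = 3 (l(E) = sqrt(15 - 6) = sqrt(9) = 3)
l(-14)*(-67) = 3*(-67) = -201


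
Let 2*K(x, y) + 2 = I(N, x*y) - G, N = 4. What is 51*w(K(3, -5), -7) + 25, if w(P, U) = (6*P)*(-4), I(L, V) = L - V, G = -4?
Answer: -12827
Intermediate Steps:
K(x, y) = 3 - x*y/2 (K(x, y) = -1 + ((4 - x*y) - 1*(-4))/2 = -1 + ((4 - x*y) + 4)/2 = -1 + (8 - x*y)/2 = -1 + (4 - x*y/2) = 3 - x*y/2)
w(P, U) = -24*P
51*w(K(3, -5), -7) + 25 = 51*(-24*(3 - ½*3*(-5))) + 25 = 51*(-24*(3 + 15/2)) + 25 = 51*(-24*21/2) + 25 = 51*(-252) + 25 = -12852 + 25 = -12827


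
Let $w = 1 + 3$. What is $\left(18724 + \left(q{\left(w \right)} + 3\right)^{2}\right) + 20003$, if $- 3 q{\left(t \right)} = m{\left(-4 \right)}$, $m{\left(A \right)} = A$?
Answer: $\frac{348712}{9} \approx 38746.0$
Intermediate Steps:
$w = 4$
$q{\left(t \right)} = \frac{4}{3}$ ($q{\left(t \right)} = \left(- \frac{1}{3}\right) \left(-4\right) = \frac{4}{3}$)
$\left(18724 + \left(q{\left(w \right)} + 3\right)^{2}\right) + 20003 = \left(18724 + \left(\frac{4}{3} + 3\right)^{2}\right) + 20003 = \left(18724 + \left(\frac{13}{3}\right)^{2}\right) + 20003 = \left(18724 + \frac{169}{9}\right) + 20003 = \frac{168685}{9} + 20003 = \frac{348712}{9}$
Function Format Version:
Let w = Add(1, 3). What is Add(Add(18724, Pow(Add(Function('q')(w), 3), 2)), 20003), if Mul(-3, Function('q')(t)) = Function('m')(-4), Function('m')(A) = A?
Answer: Rational(348712, 9) ≈ 38746.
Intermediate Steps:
w = 4
Function('q')(t) = Rational(4, 3) (Function('q')(t) = Mul(Rational(-1, 3), -4) = Rational(4, 3))
Add(Add(18724, Pow(Add(Function('q')(w), 3), 2)), 20003) = Add(Add(18724, Pow(Add(Rational(4, 3), 3), 2)), 20003) = Add(Add(18724, Pow(Rational(13, 3), 2)), 20003) = Add(Add(18724, Rational(169, 9)), 20003) = Add(Rational(168685, 9), 20003) = Rational(348712, 9)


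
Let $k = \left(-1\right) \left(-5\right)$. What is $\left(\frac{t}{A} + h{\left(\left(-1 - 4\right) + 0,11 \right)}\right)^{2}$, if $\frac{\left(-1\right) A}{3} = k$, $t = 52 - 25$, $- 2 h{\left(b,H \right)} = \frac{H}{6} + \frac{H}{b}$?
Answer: $\frac{9409}{3600} \approx 2.6136$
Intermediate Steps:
$k = 5$
$h{\left(b,H \right)} = - \frac{H}{12} - \frac{H}{2 b}$ ($h{\left(b,H \right)} = - \frac{\frac{H}{6} + \frac{H}{b}}{2} = - \frac{H}{12} - \frac{H}{2 b}$)
$t = 27$ ($t = 52 - 25 = 27$)
$A = -15$ ($A = \left(-3\right) 5 = -15$)
$\left(\frac{t}{A} + h{\left(\left(-1 - 4\right) + 0,11 \right)}\right)^{2} = \left(\frac{27}{-15} - \frac{11 \left(6 + \left(\left(-1 - 4\right) + 0\right)\right)}{12 \left(\left(-1 - 4\right) + 0\right)}\right)^{2} = \left(27 \left(- \frac{1}{15}\right) - \frac{11 \left(6 + \left(-5 + 0\right)\right)}{12 \left(-5 + 0\right)}\right)^{2} = \left(- \frac{9}{5} - \frac{11 \left(6 - 5\right)}{12 \left(-5\right)}\right)^{2} = \left(- \frac{9}{5} - \frac{11}{12} \left(- \frac{1}{5}\right) 1\right)^{2} = \left(- \frac{9}{5} + \frac{11}{60}\right)^{2} = \left(- \frac{97}{60}\right)^{2} = \frac{9409}{3600}$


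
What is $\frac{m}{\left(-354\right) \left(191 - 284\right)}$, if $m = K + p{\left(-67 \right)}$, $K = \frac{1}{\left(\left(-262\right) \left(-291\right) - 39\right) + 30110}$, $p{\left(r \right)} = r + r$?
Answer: $- \frac{4748647}{1166678862} \approx -0.0040702$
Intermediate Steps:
$p{\left(r \right)} = 2 r$
$K = \frac{1}{106313}$ ($K = \frac{1}{\left(76242 - 39\right) + 30110} = \frac{1}{76203 + 30110} = \frac{1}{106313} \approx 9.4062 \cdot 10^{-6}$)
$m = - \frac{14245941}{106313}$ ($m = \frac{1}{106313} + 2 \left(-67\right) = \frac{1}{106313} - 134 = - \frac{14245941}{106313} \approx -134.0$)
$\frac{m}{\left(-354\right) \left(191 - 284\right)} = - \frac{14245941}{106313 \left(- 354 \left(191 - 284\right)\right)} = - \frac{14245941}{106313 \left(\left(-354\right) \left(-93\right)\right)} = - \frac{14245941}{106313 \cdot 32922} = \left(- \frac{14245941}{106313}\right) \frac{1}{32922} = - \frac{4748647}{1166678862}$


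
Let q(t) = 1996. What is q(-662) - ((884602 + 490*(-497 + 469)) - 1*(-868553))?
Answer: -1737439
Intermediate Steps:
q(-662) - ((884602 + 490*(-497 + 469)) - 1*(-868553)) = 1996 - ((884602 + 490*(-497 + 469)) - 1*(-868553)) = 1996 - ((884602 + 490*(-28)) + 868553) = 1996 - ((884602 - 13720) + 868553) = 1996 - (870882 + 868553) = 1996 - 1*1739435 = 1996 - 1739435 = -1737439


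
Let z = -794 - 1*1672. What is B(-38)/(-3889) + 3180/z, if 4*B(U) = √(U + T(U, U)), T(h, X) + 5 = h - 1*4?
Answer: -530/411 - I*√85/15556 ≈ -1.2895 - 0.00059267*I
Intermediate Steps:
T(h, X) = -9 + h (T(h, X) = -5 + (h - 1*4) = -5 + (h - 4) = -5 + (-4 + h) = -9 + h)
B(U) = √(-9 + 2*U)/4 (B(U) = √(U + (-9 + U))/4 = √(-9 + 2*U)/4)
z = -2466 (z = -794 - 1672 = -2466)
B(-38)/(-3889) + 3180/z = (√(-9 + 2*(-38))/4)/(-3889) + 3180/(-2466) = (√(-9 - 76)/4)*(-1/3889) + 3180*(-1/2466) = (√(-85)/4)*(-1/3889) - 530/411 = ((I*√85)/4)*(-1/3889) - 530/411 = (I*√85/4)*(-1/3889) - 530/411 = -I*√85/15556 - 530/411 = -530/411 - I*√85/15556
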